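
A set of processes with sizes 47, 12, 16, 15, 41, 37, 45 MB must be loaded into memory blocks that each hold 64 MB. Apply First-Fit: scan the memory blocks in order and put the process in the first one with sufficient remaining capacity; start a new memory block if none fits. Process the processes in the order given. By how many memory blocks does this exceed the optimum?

First-Fit: [47,12] [16,15] [41] [37] [45] → 5 memory blocks.
Total size 213 MB; any packing needs at least ⌈213/64⌉ = 4 memory blocks.
An optimal packing achieves that bound: [47,16] [45,15] [41,12] [37] → 4 memory blocks.
Excess: 5 − 4 = 1.

1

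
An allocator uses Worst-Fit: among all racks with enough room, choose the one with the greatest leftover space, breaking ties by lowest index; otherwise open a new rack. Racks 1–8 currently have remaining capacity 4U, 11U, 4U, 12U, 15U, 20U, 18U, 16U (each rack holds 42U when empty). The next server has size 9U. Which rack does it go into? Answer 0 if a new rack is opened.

Racks with room: rack 2 (11U), rack 4 (12U), rack 5 (15U), rack 6 (20U), rack 7 (18U), rack 8 (16U).
Most room is rack 6 with 20U free.

6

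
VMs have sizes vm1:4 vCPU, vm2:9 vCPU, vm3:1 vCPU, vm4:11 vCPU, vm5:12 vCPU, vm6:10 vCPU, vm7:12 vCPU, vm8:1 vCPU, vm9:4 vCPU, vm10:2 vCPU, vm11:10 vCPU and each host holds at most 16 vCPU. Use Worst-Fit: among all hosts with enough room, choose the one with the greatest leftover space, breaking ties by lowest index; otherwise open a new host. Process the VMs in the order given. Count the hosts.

6

vm1 (4 vCPU) → host 1 (remaining 12 vCPU)
vm2 (9 vCPU) → host 1 (remaining 3 vCPU)
vm3 (1 vCPU) → host 1 (remaining 2 vCPU)
vm4 (11 vCPU) → host 2 (remaining 5 vCPU)
vm5 (12 vCPU) → host 3 (remaining 4 vCPU)
vm6 (10 vCPU) → host 4 (remaining 6 vCPU)
vm7 (12 vCPU) → host 5 (remaining 4 vCPU)
vm8 (1 vCPU) → host 4 (remaining 5 vCPU)
vm9 (4 vCPU) → host 2 (remaining 1 vCPU)
vm10 (2 vCPU) → host 4 (remaining 3 vCPU)
vm11 (10 vCPU) → host 6 (remaining 6 vCPU)
Final hosts: [4,9,1] [11,4] [12] [10,1,2] [12] [10].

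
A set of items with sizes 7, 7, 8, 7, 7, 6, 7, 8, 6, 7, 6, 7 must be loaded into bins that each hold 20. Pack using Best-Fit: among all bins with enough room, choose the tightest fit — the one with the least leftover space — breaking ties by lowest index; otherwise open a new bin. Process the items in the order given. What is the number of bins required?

5 bins

Put 7 in bin 1; 13 remain.
Put 7 in bin 1; 6 remain.
Put 8 in bin 2; 12 remain.
Put 7 in bin 2; 5 remain.
Put 7 in bin 3; 13 remain.
Put 6 in bin 1; 0 remain.
Put 7 in bin 3; 6 remain.
Put 8 in bin 4; 12 remain.
Put 6 in bin 3; 0 remain.
Put 7 in bin 4; 5 remain.
Put 6 in bin 5; 14 remain.
Put 7 in bin 5; 7 remain.
Final bins: [7,7,6] [8,7] [7,7,6] [8,7] [6,7].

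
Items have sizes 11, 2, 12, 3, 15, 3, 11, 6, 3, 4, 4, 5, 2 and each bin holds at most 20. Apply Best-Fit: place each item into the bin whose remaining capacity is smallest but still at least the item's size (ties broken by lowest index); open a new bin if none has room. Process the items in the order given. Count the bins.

5

Put 11 in bin 1; 9 remain.
Put 2 in bin 1; 7 remain.
Put 12 in bin 2; 8 remain.
Put 3 in bin 1; 4 remain.
Put 15 in bin 3; 5 remain.
Put 3 in bin 1; 1 remain.
Put 11 in bin 4; 9 remain.
Put 6 in bin 2; 2 remain.
Put 3 in bin 3; 2 remain.
Put 4 in bin 4; 5 remain.
Put 4 in bin 4; 1 remain.
Put 5 in bin 5; 15 remain.
Put 2 in bin 2; 0 remain.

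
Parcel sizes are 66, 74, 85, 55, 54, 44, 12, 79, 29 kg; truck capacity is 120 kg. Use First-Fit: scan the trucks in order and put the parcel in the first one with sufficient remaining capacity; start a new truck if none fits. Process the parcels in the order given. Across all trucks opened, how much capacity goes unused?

102

Put 66 kg in truck 1; 54 kg remain.
Put 74 kg in truck 2; 46 kg remain.
Put 85 kg in truck 3; 35 kg remain.
Put 55 kg in truck 4; 65 kg remain.
Put 54 kg in truck 1; 0 kg remain.
Put 44 kg in truck 2; 2 kg remain.
Put 12 kg in truck 3; 23 kg remain.
Put 79 kg in truck 5; 41 kg remain.
Put 29 kg in truck 4; 36 kg remain.
5 trucks × 120 kg = 600 kg; used 498 kg; unused 102 kg.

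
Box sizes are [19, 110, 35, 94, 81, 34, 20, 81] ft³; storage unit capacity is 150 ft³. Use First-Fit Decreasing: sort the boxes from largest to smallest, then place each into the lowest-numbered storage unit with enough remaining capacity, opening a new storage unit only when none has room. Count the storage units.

Sorted descending: 110, 94, 81, 81, 35, 34, 20, 19.
110 ft³ → storage unit 1 (remaining 40 ft³)
94 ft³ → storage unit 2 (remaining 56 ft³)
81 ft³ → storage unit 3 (remaining 69 ft³)
81 ft³ → storage unit 4 (remaining 69 ft³)
35 ft³ → storage unit 1 (remaining 5 ft³)
34 ft³ → storage unit 2 (remaining 22 ft³)
20 ft³ → storage unit 2 (remaining 2 ft³)
19 ft³ → storage unit 3 (remaining 50 ft³)
Final storage units: [110,35] [94,34,20] [81,19] [81].

4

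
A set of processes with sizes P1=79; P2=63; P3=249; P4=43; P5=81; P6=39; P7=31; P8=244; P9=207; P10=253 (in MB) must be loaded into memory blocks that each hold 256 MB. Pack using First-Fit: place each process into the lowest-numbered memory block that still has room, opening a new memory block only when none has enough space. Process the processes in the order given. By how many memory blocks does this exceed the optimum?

First-Fit: [79,63,43,39,31] [249] [81] [244] [207] [253] → 6 memory blocks.
Total size 1289 MB; any packing needs at least ⌈1289/256⌉ = 6 memory blocks.
So 6 is already optimal.

0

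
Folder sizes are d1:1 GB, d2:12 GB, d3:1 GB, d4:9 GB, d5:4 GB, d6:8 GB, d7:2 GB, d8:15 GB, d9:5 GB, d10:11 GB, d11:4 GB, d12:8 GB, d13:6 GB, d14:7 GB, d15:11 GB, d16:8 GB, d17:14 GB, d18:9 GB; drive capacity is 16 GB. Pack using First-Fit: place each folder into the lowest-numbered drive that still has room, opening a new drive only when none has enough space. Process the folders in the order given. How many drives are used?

d1 (1 GB) → drive 1 (remaining 15 GB)
d2 (12 GB) → drive 1 (remaining 3 GB)
d3 (1 GB) → drive 1 (remaining 2 GB)
d4 (9 GB) → drive 2 (remaining 7 GB)
d5 (4 GB) → drive 2 (remaining 3 GB)
d6 (8 GB) → drive 3 (remaining 8 GB)
d7 (2 GB) → drive 1 (remaining 0 GB)
d8 (15 GB) → drive 4 (remaining 1 GB)
d9 (5 GB) → drive 3 (remaining 3 GB)
d10 (11 GB) → drive 5 (remaining 5 GB)
d11 (4 GB) → drive 5 (remaining 1 GB)
d12 (8 GB) → drive 6 (remaining 8 GB)
d13 (6 GB) → drive 6 (remaining 2 GB)
d14 (7 GB) → drive 7 (remaining 9 GB)
d15 (11 GB) → drive 8 (remaining 5 GB)
d16 (8 GB) → drive 7 (remaining 1 GB)
d17 (14 GB) → drive 9 (remaining 2 GB)
d18 (9 GB) → drive 10 (remaining 7 GB)

10 drives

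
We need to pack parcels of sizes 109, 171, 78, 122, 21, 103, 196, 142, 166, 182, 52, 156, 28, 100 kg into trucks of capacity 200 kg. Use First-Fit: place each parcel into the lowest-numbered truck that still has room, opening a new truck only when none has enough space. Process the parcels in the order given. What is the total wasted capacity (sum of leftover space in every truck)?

109 kg → truck 1 (remaining 91 kg)
171 kg → truck 2 (remaining 29 kg)
78 kg → truck 1 (remaining 13 kg)
122 kg → truck 3 (remaining 78 kg)
21 kg → truck 2 (remaining 8 kg)
103 kg → truck 4 (remaining 97 kg)
196 kg → truck 5 (remaining 4 kg)
142 kg → truck 6 (remaining 58 kg)
166 kg → truck 7 (remaining 34 kg)
182 kg → truck 8 (remaining 18 kg)
52 kg → truck 3 (remaining 26 kg)
156 kg → truck 9 (remaining 44 kg)
28 kg → truck 4 (remaining 69 kg)
100 kg → truck 10 (remaining 100 kg)
10 trucks × 200 kg = 2000 kg; used 1626 kg; unused 374 kg.

374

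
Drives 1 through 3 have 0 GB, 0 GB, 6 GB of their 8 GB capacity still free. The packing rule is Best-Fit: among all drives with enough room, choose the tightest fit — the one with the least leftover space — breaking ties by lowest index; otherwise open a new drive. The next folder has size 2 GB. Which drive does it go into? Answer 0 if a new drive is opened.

3

Drives with room: drive 3 (6 GB).
Tightest fit is drive 3 with 6 GB free.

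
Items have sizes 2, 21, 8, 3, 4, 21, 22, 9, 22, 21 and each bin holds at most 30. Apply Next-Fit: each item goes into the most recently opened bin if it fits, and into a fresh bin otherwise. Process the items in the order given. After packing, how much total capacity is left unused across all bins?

2 → bin 1 (remaining 28)
21 → bin 1 (remaining 7)
8 → bin 2 (remaining 22)
3 → bin 2 (remaining 19)
4 → bin 2 (remaining 15)
21 → bin 3 (remaining 9)
22 → bin 4 (remaining 8)
9 → bin 5 (remaining 21)
22 → bin 6 (remaining 8)
21 → bin 7 (remaining 9)
7 bins × 30 = 210; used 133; unused 77.

77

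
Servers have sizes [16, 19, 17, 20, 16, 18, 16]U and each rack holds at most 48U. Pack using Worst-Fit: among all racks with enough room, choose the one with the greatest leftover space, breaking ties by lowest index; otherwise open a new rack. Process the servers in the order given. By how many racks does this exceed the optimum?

Worst-Fit: [16,19] [17,20] [16,18] [16] → 4 racks.
Total size 122U; any packing needs at least ⌈122/48⌉ = 3 racks.
An optimal packing achieves that bound: [20,19] [18,17] [16,16,16] → 3 racks.
Excess: 4 − 3 = 1.

1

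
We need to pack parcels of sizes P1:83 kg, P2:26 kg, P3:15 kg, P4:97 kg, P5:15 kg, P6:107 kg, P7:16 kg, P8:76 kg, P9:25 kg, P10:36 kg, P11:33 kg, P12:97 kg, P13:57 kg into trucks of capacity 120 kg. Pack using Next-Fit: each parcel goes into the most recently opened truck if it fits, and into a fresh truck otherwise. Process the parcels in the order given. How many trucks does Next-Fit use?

P1 (83 kg) → truck 1 (remaining 37 kg)
P2 (26 kg) → truck 1 (remaining 11 kg)
P3 (15 kg) → truck 2 (remaining 105 kg)
P4 (97 kg) → truck 2 (remaining 8 kg)
P5 (15 kg) → truck 3 (remaining 105 kg)
P6 (107 kg) → truck 4 (remaining 13 kg)
P7 (16 kg) → truck 5 (remaining 104 kg)
P8 (76 kg) → truck 5 (remaining 28 kg)
P9 (25 kg) → truck 5 (remaining 3 kg)
P10 (36 kg) → truck 6 (remaining 84 kg)
P11 (33 kg) → truck 6 (remaining 51 kg)
P12 (97 kg) → truck 7 (remaining 23 kg)
P13 (57 kg) → truck 8 (remaining 63 kg)

8 trucks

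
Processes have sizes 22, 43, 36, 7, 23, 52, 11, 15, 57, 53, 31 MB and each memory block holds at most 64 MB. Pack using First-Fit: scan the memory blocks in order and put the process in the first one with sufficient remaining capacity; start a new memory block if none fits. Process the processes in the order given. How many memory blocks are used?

7 memory blocks

memory block 1: place 22 MB, 42 MB left
memory block 2: place 43 MB, 21 MB left
memory block 1: place 36 MB, 6 MB left
memory block 2: place 7 MB, 14 MB left
memory block 3: place 23 MB, 41 MB left
memory block 4: place 52 MB, 12 MB left
memory block 2: place 11 MB, 3 MB left
memory block 3: place 15 MB, 26 MB left
memory block 5: place 57 MB, 7 MB left
memory block 6: place 53 MB, 11 MB left
memory block 7: place 31 MB, 33 MB left
Final memory blocks: [22,36] [43,7,11] [23,15] [52] [57] [53] [31].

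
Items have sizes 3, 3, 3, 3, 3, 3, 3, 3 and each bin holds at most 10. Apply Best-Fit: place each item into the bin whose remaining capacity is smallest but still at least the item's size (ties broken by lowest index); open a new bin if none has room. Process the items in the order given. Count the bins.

3

Put 3 in bin 1; 7 remain.
Put 3 in bin 1; 4 remain.
Put 3 in bin 1; 1 remain.
Put 3 in bin 2; 7 remain.
Put 3 in bin 2; 4 remain.
Put 3 in bin 2; 1 remain.
Put 3 in bin 3; 7 remain.
Put 3 in bin 3; 4 remain.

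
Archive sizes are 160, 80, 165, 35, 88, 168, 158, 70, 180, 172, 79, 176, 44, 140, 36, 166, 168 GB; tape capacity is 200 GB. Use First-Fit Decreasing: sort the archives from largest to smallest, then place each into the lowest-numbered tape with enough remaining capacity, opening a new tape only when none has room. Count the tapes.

Sorted descending: 180, 176, 172, 168, 168, 166, 165, 160, 158, 140, 88, 80, 79, 70, 44, 36, 35.
Put 180 GB in tape 1; 20 GB remain.
Put 176 GB in tape 2; 24 GB remain.
Put 172 GB in tape 3; 28 GB remain.
Put 168 GB in tape 4; 32 GB remain.
Put 168 GB in tape 5; 32 GB remain.
Put 166 GB in tape 6; 34 GB remain.
Put 165 GB in tape 7; 35 GB remain.
Put 160 GB in tape 8; 40 GB remain.
Put 158 GB in tape 9; 42 GB remain.
Put 140 GB in tape 10; 60 GB remain.
Put 88 GB in tape 11; 112 GB remain.
Put 80 GB in tape 11; 32 GB remain.
Put 79 GB in tape 12; 121 GB remain.
Put 70 GB in tape 12; 51 GB remain.
Put 44 GB in tape 10; 16 GB remain.
Put 36 GB in tape 8; 4 GB remain.
Put 35 GB in tape 7; 0 GB remain.
Final tapes: [180] [176] [172] [168] [168] [166] [165,35] [160,36] [158] [140,44] [88,80] [79,70].

12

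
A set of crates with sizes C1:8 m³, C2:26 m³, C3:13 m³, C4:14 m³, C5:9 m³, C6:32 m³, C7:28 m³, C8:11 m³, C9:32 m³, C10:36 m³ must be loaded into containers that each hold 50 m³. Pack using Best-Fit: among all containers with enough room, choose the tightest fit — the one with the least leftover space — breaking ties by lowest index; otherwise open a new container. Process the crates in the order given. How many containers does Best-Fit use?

C1 (8 m³) → container 1 (remaining 42 m³)
C2 (26 m³) → container 1 (remaining 16 m³)
C3 (13 m³) → container 1 (remaining 3 m³)
C4 (14 m³) → container 2 (remaining 36 m³)
C5 (9 m³) → container 2 (remaining 27 m³)
C6 (32 m³) → container 3 (remaining 18 m³)
C7 (28 m³) → container 4 (remaining 22 m³)
C8 (11 m³) → container 3 (remaining 7 m³)
C9 (32 m³) → container 5 (remaining 18 m³)
C10 (36 m³) → container 6 (remaining 14 m³)

6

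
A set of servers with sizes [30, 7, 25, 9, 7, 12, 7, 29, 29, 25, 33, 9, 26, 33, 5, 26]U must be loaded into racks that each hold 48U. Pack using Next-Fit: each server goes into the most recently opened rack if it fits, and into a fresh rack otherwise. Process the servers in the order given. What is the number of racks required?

9 racks

30U → rack 1 (remaining 18U)
7U → rack 1 (remaining 11U)
25U → rack 2 (remaining 23U)
9U → rack 2 (remaining 14U)
7U → rack 2 (remaining 7U)
12U → rack 3 (remaining 36U)
7U → rack 3 (remaining 29U)
29U → rack 3 (remaining 0U)
29U → rack 4 (remaining 19U)
25U → rack 5 (remaining 23U)
33U → rack 6 (remaining 15U)
9U → rack 6 (remaining 6U)
26U → rack 7 (remaining 22U)
33U → rack 8 (remaining 15U)
5U → rack 8 (remaining 10U)
26U → rack 9 (remaining 22U)
Final racks: [30,7] [25,9,7] [12,7,29] [29] [25] [33,9] [26] [33,5] [26].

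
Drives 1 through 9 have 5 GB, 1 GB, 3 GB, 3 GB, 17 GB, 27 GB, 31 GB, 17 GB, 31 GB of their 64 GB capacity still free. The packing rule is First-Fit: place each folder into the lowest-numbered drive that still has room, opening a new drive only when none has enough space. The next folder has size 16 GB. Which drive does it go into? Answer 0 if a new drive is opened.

5

Drives with room: drive 5 (17 GB), drive 6 (27 GB), drive 7 (31 GB), drive 8 (17 GB), drive 9 (31 GB).
The first with room is drive 5.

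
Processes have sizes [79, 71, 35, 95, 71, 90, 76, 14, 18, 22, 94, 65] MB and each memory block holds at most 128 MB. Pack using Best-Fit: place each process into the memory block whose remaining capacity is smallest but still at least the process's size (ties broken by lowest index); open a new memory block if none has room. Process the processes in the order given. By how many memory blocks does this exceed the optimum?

Best-Fit: [79,35,14] [71] [95,18] [71] [90,22] [76] [94] [65] → 8 memory blocks.
8 processes exceed 64 MB (half the capacity), and no two of those can share a memory block, so at least 8 memory blocks are needed.
So 8 is already optimal.

0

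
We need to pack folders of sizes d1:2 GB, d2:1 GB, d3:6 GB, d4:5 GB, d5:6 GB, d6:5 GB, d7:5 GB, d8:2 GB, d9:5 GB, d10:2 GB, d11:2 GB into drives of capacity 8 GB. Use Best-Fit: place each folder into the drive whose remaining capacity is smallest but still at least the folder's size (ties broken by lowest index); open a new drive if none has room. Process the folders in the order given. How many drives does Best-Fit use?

6 drives

Put d1 (2 GB) in drive 1; 6 GB remain.
Put d2 (1 GB) in drive 1; 5 GB remain.
Put d3 (6 GB) in drive 2; 2 GB remain.
Put d4 (5 GB) in drive 1; 0 GB remain.
Put d5 (6 GB) in drive 3; 2 GB remain.
Put d6 (5 GB) in drive 4; 3 GB remain.
Put d7 (5 GB) in drive 5; 3 GB remain.
Put d8 (2 GB) in drive 2; 0 GB remain.
Put d9 (5 GB) in drive 6; 3 GB remain.
Put d10 (2 GB) in drive 3; 0 GB remain.
Put d11 (2 GB) in drive 4; 1 GB remain.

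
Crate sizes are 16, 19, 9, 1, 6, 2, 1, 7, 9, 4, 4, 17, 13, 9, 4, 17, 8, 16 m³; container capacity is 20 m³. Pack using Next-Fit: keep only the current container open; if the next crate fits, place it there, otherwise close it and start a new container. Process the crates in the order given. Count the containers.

11 containers

container 1: place 16 m³, 4 m³ left
container 2: place 19 m³, 1 m³ left
container 3: place 9 m³, 11 m³ left
container 3: place 1 m³, 10 m³ left
container 3: place 6 m³, 4 m³ left
container 3: place 2 m³, 2 m³ left
container 3: place 1 m³, 1 m³ left
container 4: place 7 m³, 13 m³ left
container 4: place 9 m³, 4 m³ left
container 4: place 4 m³, 0 m³ left
container 5: place 4 m³, 16 m³ left
container 6: place 17 m³, 3 m³ left
container 7: place 13 m³, 7 m³ left
container 8: place 9 m³, 11 m³ left
container 8: place 4 m³, 7 m³ left
container 9: place 17 m³, 3 m³ left
container 10: place 8 m³, 12 m³ left
container 11: place 16 m³, 4 m³ left
Final containers: [16] [19] [9,1,6,2,1] [7,9,4] [4] [17] [13] [9,4] [17] [8] [16].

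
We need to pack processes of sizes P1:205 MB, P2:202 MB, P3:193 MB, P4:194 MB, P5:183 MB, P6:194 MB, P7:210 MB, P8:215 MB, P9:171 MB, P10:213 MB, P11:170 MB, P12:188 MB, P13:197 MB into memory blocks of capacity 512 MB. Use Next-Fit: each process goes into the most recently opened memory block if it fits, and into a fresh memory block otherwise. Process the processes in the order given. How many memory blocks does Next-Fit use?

7 memory blocks

P1 (205 MB) → memory block 1 (remaining 307 MB)
P2 (202 MB) → memory block 1 (remaining 105 MB)
P3 (193 MB) → memory block 2 (remaining 319 MB)
P4 (194 MB) → memory block 2 (remaining 125 MB)
P5 (183 MB) → memory block 3 (remaining 329 MB)
P6 (194 MB) → memory block 3 (remaining 135 MB)
P7 (210 MB) → memory block 4 (remaining 302 MB)
P8 (215 MB) → memory block 4 (remaining 87 MB)
P9 (171 MB) → memory block 5 (remaining 341 MB)
P10 (213 MB) → memory block 5 (remaining 128 MB)
P11 (170 MB) → memory block 6 (remaining 342 MB)
P12 (188 MB) → memory block 6 (remaining 154 MB)
P13 (197 MB) → memory block 7 (remaining 315 MB)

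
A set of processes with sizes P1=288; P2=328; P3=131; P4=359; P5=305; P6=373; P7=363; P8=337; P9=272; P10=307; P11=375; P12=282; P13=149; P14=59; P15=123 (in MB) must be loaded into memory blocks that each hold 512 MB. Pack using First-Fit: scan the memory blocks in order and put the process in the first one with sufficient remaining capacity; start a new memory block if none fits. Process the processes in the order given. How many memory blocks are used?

11

memory block 1: place P1 (288 MB), 224 MB left
memory block 2: place P2 (328 MB), 184 MB left
memory block 1: place P3 (131 MB), 93 MB left
memory block 3: place P4 (359 MB), 153 MB left
memory block 4: place P5 (305 MB), 207 MB left
memory block 5: place P6 (373 MB), 139 MB left
memory block 6: place P7 (363 MB), 149 MB left
memory block 7: place P8 (337 MB), 175 MB left
memory block 8: place P9 (272 MB), 240 MB left
memory block 9: place P10 (307 MB), 205 MB left
memory block 10: place P11 (375 MB), 137 MB left
memory block 11: place P12 (282 MB), 230 MB left
memory block 2: place P13 (149 MB), 35 MB left
memory block 1: place P14 (59 MB), 34 MB left
memory block 3: place P15 (123 MB), 30 MB left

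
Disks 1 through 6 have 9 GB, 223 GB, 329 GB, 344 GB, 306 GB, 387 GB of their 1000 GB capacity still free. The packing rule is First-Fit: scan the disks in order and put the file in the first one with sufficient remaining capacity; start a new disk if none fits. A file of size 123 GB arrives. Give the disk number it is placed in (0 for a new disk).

2

Disks with room: disk 2 (223 GB), disk 3 (329 GB), disk 4 (344 GB), disk 5 (306 GB), disk 6 (387 GB).
The first with room is disk 2.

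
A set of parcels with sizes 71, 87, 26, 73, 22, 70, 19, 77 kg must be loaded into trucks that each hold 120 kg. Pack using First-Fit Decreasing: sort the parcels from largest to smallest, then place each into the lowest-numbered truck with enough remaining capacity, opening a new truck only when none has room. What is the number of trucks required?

Sorted descending: 87, 77, 73, 71, 70, 26, 22, 19.
Put 87 kg in truck 1; 33 kg remain.
Put 77 kg in truck 2; 43 kg remain.
Put 73 kg in truck 3; 47 kg remain.
Put 71 kg in truck 4; 49 kg remain.
Put 70 kg in truck 5; 50 kg remain.
Put 26 kg in truck 1; 7 kg remain.
Put 22 kg in truck 2; 21 kg remain.
Put 19 kg in truck 2; 2 kg remain.

5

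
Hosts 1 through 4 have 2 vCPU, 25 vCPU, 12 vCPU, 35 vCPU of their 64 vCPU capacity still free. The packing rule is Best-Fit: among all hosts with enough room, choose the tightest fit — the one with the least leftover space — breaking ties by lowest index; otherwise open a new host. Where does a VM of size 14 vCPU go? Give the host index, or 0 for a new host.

2

Hosts with room: host 2 (25 vCPU), host 4 (35 vCPU).
Tightest fit is host 2 with 25 vCPU free.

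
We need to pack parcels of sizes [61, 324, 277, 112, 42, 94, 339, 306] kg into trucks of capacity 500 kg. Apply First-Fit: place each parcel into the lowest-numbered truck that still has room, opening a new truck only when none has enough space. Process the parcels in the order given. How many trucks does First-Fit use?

61 kg → truck 1 (remaining 439 kg)
324 kg → truck 1 (remaining 115 kg)
277 kg → truck 2 (remaining 223 kg)
112 kg → truck 1 (remaining 3 kg)
42 kg → truck 2 (remaining 181 kg)
94 kg → truck 2 (remaining 87 kg)
339 kg → truck 3 (remaining 161 kg)
306 kg → truck 4 (remaining 194 kg)
Final trucks: [61,324,112] [277,42,94] [339] [306].

4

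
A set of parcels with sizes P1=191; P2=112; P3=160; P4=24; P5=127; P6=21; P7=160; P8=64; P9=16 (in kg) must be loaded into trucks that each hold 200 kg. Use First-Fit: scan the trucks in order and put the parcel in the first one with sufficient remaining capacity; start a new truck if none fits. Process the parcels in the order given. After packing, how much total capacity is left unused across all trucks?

Put P1 (191 kg) in truck 1; 9 kg remain.
Put P2 (112 kg) in truck 2; 88 kg remain.
Put P3 (160 kg) in truck 3; 40 kg remain.
Put P4 (24 kg) in truck 2; 64 kg remain.
Put P5 (127 kg) in truck 4; 73 kg remain.
Put P6 (21 kg) in truck 2; 43 kg remain.
Put P7 (160 kg) in truck 5; 40 kg remain.
Put P8 (64 kg) in truck 4; 9 kg remain.
Put P9 (16 kg) in truck 2; 27 kg remain.
5 trucks × 200 kg = 1000 kg; used 875 kg; unused 125 kg.

125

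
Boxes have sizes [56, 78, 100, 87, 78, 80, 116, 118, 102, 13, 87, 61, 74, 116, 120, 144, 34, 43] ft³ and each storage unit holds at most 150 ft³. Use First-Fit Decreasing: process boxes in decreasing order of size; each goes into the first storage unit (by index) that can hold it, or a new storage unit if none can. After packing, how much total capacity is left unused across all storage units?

443

Sorted descending: 144, 120, 118, 116, 116, 102, 100, 87, 87, 80, 78, 78, 74, 61, 56, 43, 34, 13.
144 ft³ → storage unit 1 (remaining 6 ft³)
120 ft³ → storage unit 2 (remaining 30 ft³)
118 ft³ → storage unit 3 (remaining 32 ft³)
116 ft³ → storage unit 4 (remaining 34 ft³)
116 ft³ → storage unit 5 (remaining 34 ft³)
102 ft³ → storage unit 6 (remaining 48 ft³)
100 ft³ → storage unit 7 (remaining 50 ft³)
87 ft³ → storage unit 8 (remaining 63 ft³)
87 ft³ → storage unit 9 (remaining 63 ft³)
80 ft³ → storage unit 10 (remaining 70 ft³)
78 ft³ → storage unit 11 (remaining 72 ft³)
78 ft³ → storage unit 12 (remaining 72 ft³)
74 ft³ → storage unit 13 (remaining 76 ft³)
61 ft³ → storage unit 8 (remaining 2 ft³)
56 ft³ → storage unit 9 (remaining 7 ft³)
43 ft³ → storage unit 6 (remaining 5 ft³)
34 ft³ → storage unit 4 (remaining 0 ft³)
13 ft³ → storage unit 2 (remaining 17 ft³)
13 storage units × 150 ft³ = 1950 ft³; used 1507 ft³; unused 443 ft³.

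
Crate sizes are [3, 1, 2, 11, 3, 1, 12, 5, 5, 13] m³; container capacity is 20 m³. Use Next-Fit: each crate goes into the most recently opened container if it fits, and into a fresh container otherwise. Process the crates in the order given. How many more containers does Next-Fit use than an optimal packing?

0

Next-Fit: [3,1,2,11,3] [1,12,5] [5,13] → 3 containers.
Total size 56 m³; any packing needs at least ⌈56/20⌉ = 3 containers.
So 3 is already optimal.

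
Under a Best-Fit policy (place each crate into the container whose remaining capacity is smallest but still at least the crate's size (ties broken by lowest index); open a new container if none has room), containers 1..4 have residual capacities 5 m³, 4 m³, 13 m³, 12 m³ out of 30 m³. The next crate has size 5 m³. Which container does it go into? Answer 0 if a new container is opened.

Containers with room: container 1 (5 m³), container 3 (13 m³), container 4 (12 m³).
Tightest fit is container 1 with 5 m³ free.

1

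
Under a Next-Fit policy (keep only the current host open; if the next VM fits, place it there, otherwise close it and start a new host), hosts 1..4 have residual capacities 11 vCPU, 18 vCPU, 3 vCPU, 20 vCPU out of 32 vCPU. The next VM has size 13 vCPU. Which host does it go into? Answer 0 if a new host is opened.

Next-Fit only looks at host 4, which has 20 vCPU free.
13 vCPU fits there.

4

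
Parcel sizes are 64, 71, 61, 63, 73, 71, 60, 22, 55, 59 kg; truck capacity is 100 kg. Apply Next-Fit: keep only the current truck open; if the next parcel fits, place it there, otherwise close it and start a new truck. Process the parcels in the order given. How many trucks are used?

64 kg → truck 1 (remaining 36 kg)
71 kg → truck 2 (remaining 29 kg)
61 kg → truck 3 (remaining 39 kg)
63 kg → truck 4 (remaining 37 kg)
73 kg → truck 5 (remaining 27 kg)
71 kg → truck 6 (remaining 29 kg)
60 kg → truck 7 (remaining 40 kg)
22 kg → truck 7 (remaining 18 kg)
55 kg → truck 8 (remaining 45 kg)
59 kg → truck 9 (remaining 41 kg)
Final trucks: [64] [71] [61] [63] [73] [71] [60,22] [55] [59].

9 trucks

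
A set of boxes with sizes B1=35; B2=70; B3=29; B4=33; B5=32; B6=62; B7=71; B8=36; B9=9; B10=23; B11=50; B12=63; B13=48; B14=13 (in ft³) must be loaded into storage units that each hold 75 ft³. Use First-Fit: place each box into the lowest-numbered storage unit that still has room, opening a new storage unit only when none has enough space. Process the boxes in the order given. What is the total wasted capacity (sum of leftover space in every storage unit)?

101

B1 (35 ft³) → storage unit 1 (remaining 40 ft³)
B2 (70 ft³) → storage unit 2 (remaining 5 ft³)
B3 (29 ft³) → storage unit 1 (remaining 11 ft³)
B4 (33 ft³) → storage unit 3 (remaining 42 ft³)
B5 (32 ft³) → storage unit 3 (remaining 10 ft³)
B6 (62 ft³) → storage unit 4 (remaining 13 ft³)
B7 (71 ft³) → storage unit 5 (remaining 4 ft³)
B8 (36 ft³) → storage unit 6 (remaining 39 ft³)
B9 (9 ft³) → storage unit 1 (remaining 2 ft³)
B10 (23 ft³) → storage unit 6 (remaining 16 ft³)
B11 (50 ft³) → storage unit 7 (remaining 25 ft³)
B12 (63 ft³) → storage unit 8 (remaining 12 ft³)
B13 (48 ft³) → storage unit 9 (remaining 27 ft³)
B14 (13 ft³) → storage unit 4 (remaining 0 ft³)
9 storage units × 75 ft³ = 675 ft³; used 574 ft³; unused 101 ft³.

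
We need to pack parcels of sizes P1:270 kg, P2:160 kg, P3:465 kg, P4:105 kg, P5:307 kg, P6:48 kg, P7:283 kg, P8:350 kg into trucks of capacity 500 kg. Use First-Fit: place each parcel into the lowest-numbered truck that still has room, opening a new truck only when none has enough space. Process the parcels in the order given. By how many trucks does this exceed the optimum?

0

First-Fit: [270,160,48] [465] [105,307] [283] [350] → 5 trucks.
5 parcels exceed 250 kg (half the capacity), and no two of those can share a truck, so at least 5 trucks are needed.
So 5 is already optimal.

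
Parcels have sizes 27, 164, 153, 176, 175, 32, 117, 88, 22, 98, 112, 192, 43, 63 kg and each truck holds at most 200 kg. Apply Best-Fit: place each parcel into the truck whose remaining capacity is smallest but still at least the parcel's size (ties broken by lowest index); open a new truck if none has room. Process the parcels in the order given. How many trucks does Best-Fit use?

27 kg → truck 1 (remaining 173 kg)
164 kg → truck 1 (remaining 9 kg)
153 kg → truck 2 (remaining 47 kg)
176 kg → truck 3 (remaining 24 kg)
175 kg → truck 4 (remaining 25 kg)
32 kg → truck 2 (remaining 15 kg)
117 kg → truck 5 (remaining 83 kg)
88 kg → truck 6 (remaining 112 kg)
22 kg → truck 3 (remaining 2 kg)
98 kg → truck 6 (remaining 14 kg)
112 kg → truck 7 (remaining 88 kg)
192 kg → truck 8 (remaining 8 kg)
43 kg → truck 5 (remaining 40 kg)
63 kg → truck 7 (remaining 25 kg)

8 trucks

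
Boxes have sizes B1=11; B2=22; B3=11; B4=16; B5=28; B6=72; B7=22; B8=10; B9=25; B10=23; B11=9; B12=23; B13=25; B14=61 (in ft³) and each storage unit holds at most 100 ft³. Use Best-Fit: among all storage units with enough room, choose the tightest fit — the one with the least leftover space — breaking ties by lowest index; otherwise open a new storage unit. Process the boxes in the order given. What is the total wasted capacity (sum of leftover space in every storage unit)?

42

B1 (11 ft³) → storage unit 1 (remaining 89 ft³)
B2 (22 ft³) → storage unit 1 (remaining 67 ft³)
B3 (11 ft³) → storage unit 1 (remaining 56 ft³)
B4 (16 ft³) → storage unit 1 (remaining 40 ft³)
B5 (28 ft³) → storage unit 1 (remaining 12 ft³)
B6 (72 ft³) → storage unit 2 (remaining 28 ft³)
B7 (22 ft³) → storage unit 2 (remaining 6 ft³)
B8 (10 ft³) → storage unit 1 (remaining 2 ft³)
B9 (25 ft³) → storage unit 3 (remaining 75 ft³)
B10 (23 ft³) → storage unit 3 (remaining 52 ft³)
B11 (9 ft³) → storage unit 3 (remaining 43 ft³)
B12 (23 ft³) → storage unit 3 (remaining 20 ft³)
B13 (25 ft³) → storage unit 4 (remaining 75 ft³)
B14 (61 ft³) → storage unit 4 (remaining 14 ft³)
4 storage units × 100 ft³ = 400 ft³; used 358 ft³; unused 42 ft³.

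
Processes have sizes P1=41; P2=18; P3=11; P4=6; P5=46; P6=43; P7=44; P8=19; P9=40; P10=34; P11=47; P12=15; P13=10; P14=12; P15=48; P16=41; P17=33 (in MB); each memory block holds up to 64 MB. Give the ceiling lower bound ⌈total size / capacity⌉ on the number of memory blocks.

8

Total size = 41 + 18 + 11 + 6 + 46 + 43 + 44 + 19 + 40 + 34 + 47 + 15 + 10 + 12 + 48 + 41 + 33 = 508 MB.
⌈508 / 64⌉ = 8.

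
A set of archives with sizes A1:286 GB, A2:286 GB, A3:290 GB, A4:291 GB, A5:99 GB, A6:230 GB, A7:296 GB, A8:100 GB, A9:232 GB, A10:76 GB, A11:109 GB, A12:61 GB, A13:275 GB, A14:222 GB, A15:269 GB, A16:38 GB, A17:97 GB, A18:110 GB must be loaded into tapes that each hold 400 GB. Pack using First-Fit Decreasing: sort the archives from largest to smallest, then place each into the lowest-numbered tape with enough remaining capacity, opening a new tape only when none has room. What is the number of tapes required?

Sorted descending: 296, 291, 290, 286, 286, 275, 269, 232, 230, 222, 110, 109, 100, 99, 97, 76, 61, 38.
296 GB → tape 1 (remaining 104 GB)
291 GB → tape 2 (remaining 109 GB)
290 GB → tape 3 (remaining 110 GB)
286 GB → tape 4 (remaining 114 GB)
286 GB → tape 5 (remaining 114 GB)
275 GB → tape 6 (remaining 125 GB)
269 GB → tape 7 (remaining 131 GB)
232 GB → tape 8 (remaining 168 GB)
230 GB → tape 9 (remaining 170 GB)
222 GB → tape 10 (remaining 178 GB)
110 GB → tape 3 (remaining 0 GB)
109 GB → tape 2 (remaining 0 GB)
100 GB → tape 1 (remaining 4 GB)
99 GB → tape 4 (remaining 15 GB)
97 GB → tape 5 (remaining 17 GB)
76 GB → tape 6 (remaining 49 GB)
61 GB → tape 7 (remaining 70 GB)
38 GB → tape 6 (remaining 11 GB)
Final tapes: [296,100] [291,109] [290,110] [286,99] [286,97] [275,76,38] [269,61] [232] [230] [222].

10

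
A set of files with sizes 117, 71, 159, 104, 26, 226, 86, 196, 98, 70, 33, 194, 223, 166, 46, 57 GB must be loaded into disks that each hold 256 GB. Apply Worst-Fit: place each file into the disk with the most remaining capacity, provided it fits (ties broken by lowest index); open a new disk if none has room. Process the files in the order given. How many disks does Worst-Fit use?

117 GB → disk 1 (remaining 139 GB)
71 GB → disk 1 (remaining 68 GB)
159 GB → disk 2 (remaining 97 GB)
104 GB → disk 3 (remaining 152 GB)
26 GB → disk 3 (remaining 126 GB)
226 GB → disk 4 (remaining 30 GB)
86 GB → disk 3 (remaining 40 GB)
196 GB → disk 5 (remaining 60 GB)
98 GB → disk 6 (remaining 158 GB)
70 GB → disk 6 (remaining 88 GB)
33 GB → disk 2 (remaining 64 GB)
194 GB → disk 7 (remaining 62 GB)
223 GB → disk 8 (remaining 33 GB)
166 GB → disk 9 (remaining 90 GB)
46 GB → disk 9 (remaining 44 GB)
57 GB → disk 6 (remaining 31 GB)
Final disks: [117,71] [159,33] [104,26,86] [226] [196] [98,70,57] [194] [223] [166,46].

9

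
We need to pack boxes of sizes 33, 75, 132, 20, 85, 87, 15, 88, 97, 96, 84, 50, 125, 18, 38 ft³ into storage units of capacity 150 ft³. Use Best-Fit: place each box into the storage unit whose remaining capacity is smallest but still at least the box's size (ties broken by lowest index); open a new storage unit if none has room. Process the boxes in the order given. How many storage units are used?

9

33 ft³ → storage unit 1 (remaining 117 ft³)
75 ft³ → storage unit 1 (remaining 42 ft³)
132 ft³ → storage unit 2 (remaining 18 ft³)
20 ft³ → storage unit 1 (remaining 22 ft³)
85 ft³ → storage unit 3 (remaining 65 ft³)
87 ft³ → storage unit 4 (remaining 63 ft³)
15 ft³ → storage unit 2 (remaining 3 ft³)
88 ft³ → storage unit 5 (remaining 62 ft³)
97 ft³ → storage unit 6 (remaining 53 ft³)
96 ft³ → storage unit 7 (remaining 54 ft³)
84 ft³ → storage unit 8 (remaining 66 ft³)
50 ft³ → storage unit 6 (remaining 3 ft³)
125 ft³ → storage unit 9 (remaining 25 ft³)
18 ft³ → storage unit 1 (remaining 4 ft³)
38 ft³ → storage unit 7 (remaining 16 ft³)
Final storage units: [33,75,20,18] [132,15] [85] [87] [88] [97,50] [96,38] [84] [125].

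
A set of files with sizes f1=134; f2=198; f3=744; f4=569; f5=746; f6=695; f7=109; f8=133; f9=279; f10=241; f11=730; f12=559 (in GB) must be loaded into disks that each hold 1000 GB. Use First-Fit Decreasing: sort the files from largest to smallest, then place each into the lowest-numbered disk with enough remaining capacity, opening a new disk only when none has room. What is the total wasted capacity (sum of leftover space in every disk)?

Sorted descending: 746, 744, 730, 695, 569, 559, 279, 241, 198, 134, 133, 109.
Put 746 GB in disk 1; 254 GB remain.
Put 744 GB in disk 2; 256 GB remain.
Put 730 GB in disk 3; 270 GB remain.
Put 695 GB in disk 4; 305 GB remain.
Put 569 GB in disk 5; 431 GB remain.
Put 559 GB in disk 6; 441 GB remain.
Put 279 GB in disk 4; 26 GB remain.
Put 241 GB in disk 1; 13 GB remain.
Put 198 GB in disk 2; 58 GB remain.
Put 134 GB in disk 3; 136 GB remain.
Put 133 GB in disk 3; 3 GB remain.
Put 109 GB in disk 5; 322 GB remain.
6 disks × 1000 GB = 6000 GB; used 5137 GB; unused 863 GB.

863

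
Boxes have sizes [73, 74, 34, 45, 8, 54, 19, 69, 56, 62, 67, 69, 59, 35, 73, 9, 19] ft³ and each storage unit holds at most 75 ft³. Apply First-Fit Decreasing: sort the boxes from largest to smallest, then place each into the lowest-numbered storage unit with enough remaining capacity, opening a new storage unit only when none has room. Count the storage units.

Sorted descending: 74, 73, 73, 69, 69, 67, 62, 59, 56, 54, 45, 35, 34, 19, 19, 9, 8.
storage unit 1: place 74 ft³, 1 ft³ left
storage unit 2: place 73 ft³, 2 ft³ left
storage unit 3: place 73 ft³, 2 ft³ left
storage unit 4: place 69 ft³, 6 ft³ left
storage unit 5: place 69 ft³, 6 ft³ left
storage unit 6: place 67 ft³, 8 ft³ left
storage unit 7: place 62 ft³, 13 ft³ left
storage unit 8: place 59 ft³, 16 ft³ left
storage unit 9: place 56 ft³, 19 ft³ left
storage unit 10: place 54 ft³, 21 ft³ left
storage unit 11: place 45 ft³, 30 ft³ left
storage unit 12: place 35 ft³, 40 ft³ left
storage unit 12: place 34 ft³, 6 ft³ left
storage unit 9: place 19 ft³, 0 ft³ left
storage unit 10: place 19 ft³, 2 ft³ left
storage unit 7: place 9 ft³, 4 ft³ left
storage unit 6: place 8 ft³, 0 ft³ left

12 storage units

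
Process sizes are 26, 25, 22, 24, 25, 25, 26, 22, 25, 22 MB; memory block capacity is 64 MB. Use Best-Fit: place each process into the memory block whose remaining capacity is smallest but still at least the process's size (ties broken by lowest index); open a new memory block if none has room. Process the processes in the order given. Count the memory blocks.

5

memory block 1: place 26 MB, 38 MB left
memory block 1: place 25 MB, 13 MB left
memory block 2: place 22 MB, 42 MB left
memory block 2: place 24 MB, 18 MB left
memory block 3: place 25 MB, 39 MB left
memory block 3: place 25 MB, 14 MB left
memory block 4: place 26 MB, 38 MB left
memory block 4: place 22 MB, 16 MB left
memory block 5: place 25 MB, 39 MB left
memory block 5: place 22 MB, 17 MB left
Final memory blocks: [26,25] [22,24] [25,25] [26,22] [25,22].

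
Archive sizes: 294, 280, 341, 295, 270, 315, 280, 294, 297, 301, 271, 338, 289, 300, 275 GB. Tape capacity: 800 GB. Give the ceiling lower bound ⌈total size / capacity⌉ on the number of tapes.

6

Total size = 294 + 280 + 341 + 295 + 270 + 315 + 280 + 294 + 297 + 301 + 271 + 338 + 289 + 300 + 275 = 4440 GB.
⌈4440 / 800⌉ = 6.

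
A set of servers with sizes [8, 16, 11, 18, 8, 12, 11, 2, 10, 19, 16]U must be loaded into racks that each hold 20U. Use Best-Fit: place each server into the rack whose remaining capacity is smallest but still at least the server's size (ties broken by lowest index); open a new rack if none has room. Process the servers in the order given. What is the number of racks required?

8 racks

8U → rack 1 (remaining 12U)
16U → rack 2 (remaining 4U)
11U → rack 1 (remaining 1U)
18U → rack 3 (remaining 2U)
8U → rack 4 (remaining 12U)
12U → rack 4 (remaining 0U)
11U → rack 5 (remaining 9U)
2U → rack 3 (remaining 0U)
10U → rack 6 (remaining 10U)
19U → rack 7 (remaining 1U)
16U → rack 8 (remaining 4U)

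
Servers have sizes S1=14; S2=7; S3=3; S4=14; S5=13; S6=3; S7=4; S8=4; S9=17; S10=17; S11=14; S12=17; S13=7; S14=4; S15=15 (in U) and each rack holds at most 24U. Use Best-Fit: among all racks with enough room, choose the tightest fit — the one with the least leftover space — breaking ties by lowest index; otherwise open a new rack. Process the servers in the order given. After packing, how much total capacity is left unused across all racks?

39

Put S1 (14U) in rack 1; 10U remain.
Put S2 (7U) in rack 1; 3U remain.
Put S3 (3U) in rack 1; 0U remain.
Put S4 (14U) in rack 2; 10U remain.
Put S5 (13U) in rack 3; 11U remain.
Put S6 (3U) in rack 2; 7U remain.
Put S7 (4U) in rack 2; 3U remain.
Put S8 (4U) in rack 3; 7U remain.
Put S9 (17U) in rack 4; 7U remain.
Put S10 (17U) in rack 5; 7U remain.
Put S11 (14U) in rack 6; 10U remain.
Put S12 (17U) in rack 7; 7U remain.
Put S13 (7U) in rack 3; 0U remain.
Put S14 (4U) in rack 4; 3U remain.
Put S15 (15U) in rack 8; 9U remain.
8 racks × 24U = 192U; used 153U; unused 39U.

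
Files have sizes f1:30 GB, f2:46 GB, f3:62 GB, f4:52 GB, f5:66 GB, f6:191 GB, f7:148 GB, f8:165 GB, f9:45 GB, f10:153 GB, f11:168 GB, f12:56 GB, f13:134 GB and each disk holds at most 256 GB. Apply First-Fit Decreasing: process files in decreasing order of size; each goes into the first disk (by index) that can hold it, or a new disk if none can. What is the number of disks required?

Sorted descending: 191, 168, 165, 153, 148, 134, 66, 62, 56, 52, 46, 45, 30.
disk 1: place 191 GB, 65 GB left
disk 2: place 168 GB, 88 GB left
disk 3: place 165 GB, 91 GB left
disk 4: place 153 GB, 103 GB left
disk 5: place 148 GB, 108 GB left
disk 6: place 134 GB, 122 GB left
disk 2: place 66 GB, 22 GB left
disk 1: place 62 GB, 3 GB left
disk 3: place 56 GB, 35 GB left
disk 4: place 52 GB, 51 GB left
disk 4: place 46 GB, 5 GB left
disk 5: place 45 GB, 63 GB left
disk 3: place 30 GB, 5 GB left

6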